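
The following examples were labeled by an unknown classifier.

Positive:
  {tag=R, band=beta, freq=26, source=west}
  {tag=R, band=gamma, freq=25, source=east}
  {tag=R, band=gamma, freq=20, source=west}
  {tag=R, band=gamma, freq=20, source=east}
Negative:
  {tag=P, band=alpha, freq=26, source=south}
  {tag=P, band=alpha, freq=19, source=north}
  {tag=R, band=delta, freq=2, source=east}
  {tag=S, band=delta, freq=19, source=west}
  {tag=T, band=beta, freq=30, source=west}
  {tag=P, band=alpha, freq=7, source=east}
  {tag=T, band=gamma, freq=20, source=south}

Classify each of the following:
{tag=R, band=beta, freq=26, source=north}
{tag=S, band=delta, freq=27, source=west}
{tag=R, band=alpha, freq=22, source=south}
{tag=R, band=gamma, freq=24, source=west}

Positive, Negative, Positive, Positive

The simplest hypothesis consistent with all the labels is: tag is R AND freq ≥ 7.
Positive: {tag=R, band=beta, freq=26, source=north}, since tag is R, freq = 26.
Negative: {tag=S, band=delta, freq=27, source=west}, since tag is S, freq = 27.
Positive: {tag=R, band=alpha, freq=22, source=south}, since tag is R, freq = 22.
Positive: {tag=R, band=gamma, freq=24, source=west}, since tag is R, freq = 24.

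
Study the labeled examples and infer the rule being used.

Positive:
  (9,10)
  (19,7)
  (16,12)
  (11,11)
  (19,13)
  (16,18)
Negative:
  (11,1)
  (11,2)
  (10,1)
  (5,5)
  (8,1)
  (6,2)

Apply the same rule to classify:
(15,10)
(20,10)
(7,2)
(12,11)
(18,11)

Positive, Positive, Negative, Positive, Positive

The rule appears to be: sum ≥ 19.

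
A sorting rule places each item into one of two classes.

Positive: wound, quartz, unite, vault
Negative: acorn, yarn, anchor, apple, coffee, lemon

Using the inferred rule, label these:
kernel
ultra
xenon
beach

A rule that fits every label: contains 'u' — true of each 'Positive' example, false of each 'Negative' one.

Negative, Positive, Negative, Negative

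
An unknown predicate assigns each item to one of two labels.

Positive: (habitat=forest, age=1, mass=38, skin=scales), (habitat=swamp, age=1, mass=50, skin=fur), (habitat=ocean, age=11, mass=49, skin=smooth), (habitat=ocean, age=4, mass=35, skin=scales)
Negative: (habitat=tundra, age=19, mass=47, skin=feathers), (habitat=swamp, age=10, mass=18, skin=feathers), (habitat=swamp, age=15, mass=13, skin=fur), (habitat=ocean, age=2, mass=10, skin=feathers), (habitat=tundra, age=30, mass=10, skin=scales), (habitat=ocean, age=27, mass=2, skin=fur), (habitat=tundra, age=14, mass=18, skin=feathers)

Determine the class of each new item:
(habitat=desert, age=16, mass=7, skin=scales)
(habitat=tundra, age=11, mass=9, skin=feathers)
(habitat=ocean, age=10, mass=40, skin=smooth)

Rule: mass ≥ 35 AND age ≤ 11. This holds for each 'Positive' example and fails for each 'Negative' one.
(habitat=desert, age=16, mass=7, skin=scales) → mass = 7, age = 16 → Negative. (habitat=tundra, age=11, mass=9, skin=feathers) → mass = 9, age = 11 → Negative. (habitat=ocean, age=10, mass=40, skin=smooth) → mass = 40, age = 10 → Positive.

Negative, Negative, Positive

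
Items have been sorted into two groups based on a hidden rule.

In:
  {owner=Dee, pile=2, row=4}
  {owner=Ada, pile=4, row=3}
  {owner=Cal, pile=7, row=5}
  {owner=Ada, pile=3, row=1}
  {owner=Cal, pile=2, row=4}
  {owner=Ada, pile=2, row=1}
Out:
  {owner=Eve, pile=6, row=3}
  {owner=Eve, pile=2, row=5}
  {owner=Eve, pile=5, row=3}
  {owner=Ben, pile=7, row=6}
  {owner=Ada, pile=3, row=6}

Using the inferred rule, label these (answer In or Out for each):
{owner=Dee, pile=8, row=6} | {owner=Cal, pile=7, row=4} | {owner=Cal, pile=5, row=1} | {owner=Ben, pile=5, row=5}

Every 'In' example satisfies: owner is not Eve AND row ≤ 5. None of the 'Out' examples do.
Out: {owner=Dee, pile=8, row=6}, since owner is Dee, row = 6. In: {owner=Cal, pile=7, row=4}, since owner is Cal, row = 4. In: {owner=Cal, pile=5, row=1}, since owner is Cal, row = 1. In: {owner=Ben, pile=5, row=5}, since owner is Ben, row = 5.

Out, In, In, In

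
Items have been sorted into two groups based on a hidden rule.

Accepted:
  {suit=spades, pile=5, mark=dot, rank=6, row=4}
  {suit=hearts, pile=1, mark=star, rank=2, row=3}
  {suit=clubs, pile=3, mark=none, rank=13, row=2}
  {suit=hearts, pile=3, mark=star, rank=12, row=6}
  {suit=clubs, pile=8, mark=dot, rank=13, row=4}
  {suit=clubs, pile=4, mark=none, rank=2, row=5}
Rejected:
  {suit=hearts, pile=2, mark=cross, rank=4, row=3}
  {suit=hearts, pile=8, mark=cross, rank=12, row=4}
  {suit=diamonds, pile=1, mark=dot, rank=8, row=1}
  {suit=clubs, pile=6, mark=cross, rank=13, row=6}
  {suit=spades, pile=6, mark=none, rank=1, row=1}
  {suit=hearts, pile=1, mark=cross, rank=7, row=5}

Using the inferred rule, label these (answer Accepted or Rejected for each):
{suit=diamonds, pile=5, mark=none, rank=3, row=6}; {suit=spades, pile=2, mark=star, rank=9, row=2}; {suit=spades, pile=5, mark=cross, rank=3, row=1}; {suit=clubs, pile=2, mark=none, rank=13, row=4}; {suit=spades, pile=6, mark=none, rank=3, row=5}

Accepted, Accepted, Rejected, Accepted, Accepted

The simplest hypothesis consistent with all the labels is: mark is not cross AND row ≥ 2.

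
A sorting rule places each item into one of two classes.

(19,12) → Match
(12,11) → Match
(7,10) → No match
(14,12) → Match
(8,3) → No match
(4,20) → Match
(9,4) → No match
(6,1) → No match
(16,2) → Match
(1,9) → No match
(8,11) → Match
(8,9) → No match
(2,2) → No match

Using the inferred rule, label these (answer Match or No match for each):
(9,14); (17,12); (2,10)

Match, Match, No match

The common property of the 'Match' items is: sum ≥ 18. No 'No match' item has it.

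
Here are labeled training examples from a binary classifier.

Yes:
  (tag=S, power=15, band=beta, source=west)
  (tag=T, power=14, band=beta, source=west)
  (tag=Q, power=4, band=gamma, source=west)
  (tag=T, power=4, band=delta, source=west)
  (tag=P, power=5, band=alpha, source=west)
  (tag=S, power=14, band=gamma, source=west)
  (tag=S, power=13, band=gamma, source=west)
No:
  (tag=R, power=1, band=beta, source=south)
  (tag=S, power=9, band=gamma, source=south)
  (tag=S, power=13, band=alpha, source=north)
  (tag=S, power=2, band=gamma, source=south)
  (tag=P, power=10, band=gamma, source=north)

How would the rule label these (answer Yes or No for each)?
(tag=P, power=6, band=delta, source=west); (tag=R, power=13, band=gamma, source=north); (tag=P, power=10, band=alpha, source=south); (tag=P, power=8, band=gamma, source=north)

Yes, No, No, No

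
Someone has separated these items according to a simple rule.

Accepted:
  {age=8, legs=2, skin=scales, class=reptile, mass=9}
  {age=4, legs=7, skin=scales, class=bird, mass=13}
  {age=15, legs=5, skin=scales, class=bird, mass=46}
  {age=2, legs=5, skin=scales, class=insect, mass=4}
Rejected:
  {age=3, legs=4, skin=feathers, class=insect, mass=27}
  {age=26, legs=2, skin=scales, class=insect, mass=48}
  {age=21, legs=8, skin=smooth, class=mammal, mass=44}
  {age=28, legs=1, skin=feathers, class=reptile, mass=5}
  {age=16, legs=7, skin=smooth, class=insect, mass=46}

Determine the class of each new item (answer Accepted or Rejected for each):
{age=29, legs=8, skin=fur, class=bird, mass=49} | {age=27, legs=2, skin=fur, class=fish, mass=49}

Rejected, Rejected

The distinguishing property — skin is scales AND age ≤ 15 — holds for all the 'Accepted' cases and none of the 'Rejected' cases.
{age=29, legs=8, skin=fur, class=bird, mass=49}: skin is fur, age = 29 — fails this test, so Rejected.
{age=27, legs=2, skin=fur, class=fish, mass=49}: skin is fur, age = 27 — fails this test, so Rejected.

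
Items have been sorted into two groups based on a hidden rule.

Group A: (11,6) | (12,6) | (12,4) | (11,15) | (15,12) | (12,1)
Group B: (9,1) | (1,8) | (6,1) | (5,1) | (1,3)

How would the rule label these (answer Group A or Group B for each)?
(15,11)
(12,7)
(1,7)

Group A, Group A, Group B

The common property of the 'Group A' items is: sum ≥ 13. No 'Group B' item has it.
(15,11): 15+11 = 26, meets the rule → Group A. (12,7): 12+7 = 19, meets the rule → Group A. (1,7): 1+7 = 8, fails the rule → Group B.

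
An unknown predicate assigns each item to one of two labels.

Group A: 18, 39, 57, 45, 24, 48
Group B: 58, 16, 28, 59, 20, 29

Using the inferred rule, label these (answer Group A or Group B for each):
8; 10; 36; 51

The rule appears to be: multiple of 3.
8: 8 = 3·2 + 2, does not pass → Group B. 10: 10 = 3·3 + 1, does not pass → Group B. 36: 36 = 3·12, satisfies this → Group A. 51: 51 = 3·17, satisfies this → Group A.

Group B, Group B, Group A, Group A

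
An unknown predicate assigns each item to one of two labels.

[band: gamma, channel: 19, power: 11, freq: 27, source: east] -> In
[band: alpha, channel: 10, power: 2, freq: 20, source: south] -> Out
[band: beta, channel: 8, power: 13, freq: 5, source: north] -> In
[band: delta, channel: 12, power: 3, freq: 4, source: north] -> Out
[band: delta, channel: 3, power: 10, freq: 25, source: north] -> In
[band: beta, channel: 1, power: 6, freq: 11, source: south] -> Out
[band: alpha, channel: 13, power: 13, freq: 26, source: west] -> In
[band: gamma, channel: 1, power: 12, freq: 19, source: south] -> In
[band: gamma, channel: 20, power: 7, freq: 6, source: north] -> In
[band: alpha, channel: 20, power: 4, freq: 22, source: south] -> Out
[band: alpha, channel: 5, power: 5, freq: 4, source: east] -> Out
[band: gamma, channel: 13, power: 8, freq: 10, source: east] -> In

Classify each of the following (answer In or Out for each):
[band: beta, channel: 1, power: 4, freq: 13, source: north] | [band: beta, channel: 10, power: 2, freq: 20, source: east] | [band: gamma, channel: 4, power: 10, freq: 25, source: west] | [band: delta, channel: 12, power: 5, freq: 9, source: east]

Out, Out, In, Out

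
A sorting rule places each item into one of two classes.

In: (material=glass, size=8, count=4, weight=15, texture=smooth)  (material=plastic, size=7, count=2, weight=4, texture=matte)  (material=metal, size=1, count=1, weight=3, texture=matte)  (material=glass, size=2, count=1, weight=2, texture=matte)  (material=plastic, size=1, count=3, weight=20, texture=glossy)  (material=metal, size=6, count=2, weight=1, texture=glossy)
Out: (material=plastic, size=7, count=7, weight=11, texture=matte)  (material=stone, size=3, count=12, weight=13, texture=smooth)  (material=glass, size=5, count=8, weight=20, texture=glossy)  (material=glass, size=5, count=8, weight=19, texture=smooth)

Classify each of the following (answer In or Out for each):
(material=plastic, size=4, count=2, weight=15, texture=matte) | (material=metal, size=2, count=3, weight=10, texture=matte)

The rule appears to be: count ≤ 4.
(material=plastic, size=4, count=2, weight=15, texture=matte): In (count = 2). (material=metal, size=2, count=3, weight=10, texture=matte): In (count = 3).

In, In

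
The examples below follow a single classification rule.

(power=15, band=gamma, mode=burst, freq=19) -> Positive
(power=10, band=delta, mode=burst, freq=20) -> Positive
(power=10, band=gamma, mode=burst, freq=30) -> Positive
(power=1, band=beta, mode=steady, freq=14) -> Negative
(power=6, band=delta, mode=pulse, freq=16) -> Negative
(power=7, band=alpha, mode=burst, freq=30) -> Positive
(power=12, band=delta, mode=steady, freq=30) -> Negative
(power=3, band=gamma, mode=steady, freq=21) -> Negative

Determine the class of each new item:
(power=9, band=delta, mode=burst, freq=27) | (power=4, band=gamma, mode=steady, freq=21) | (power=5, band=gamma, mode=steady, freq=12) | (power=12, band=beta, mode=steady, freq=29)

The simplest hypothesis consistent with all the labels is: mode is burst.
(power=9, band=delta, mode=burst, freq=27) — mode is burst, hence Positive. (power=4, band=gamma, mode=steady, freq=21) — mode is steady, hence Negative. (power=5, band=gamma, mode=steady, freq=12) — mode is steady, hence Negative. (power=12, band=beta, mode=steady, freq=29) — mode is steady, hence Negative.

Positive, Negative, Negative, Negative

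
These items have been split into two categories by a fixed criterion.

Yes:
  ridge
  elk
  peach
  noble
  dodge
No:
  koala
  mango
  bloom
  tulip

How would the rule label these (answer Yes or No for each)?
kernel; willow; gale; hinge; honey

Yes, No, Yes, Yes, Yes

The classifier is using: contains 'e'.
kernel: Yes (has 'e').
willow: No (no 'e').
gale: Yes (has 'e').
hinge: Yes (has 'e').
honey: Yes (has 'e').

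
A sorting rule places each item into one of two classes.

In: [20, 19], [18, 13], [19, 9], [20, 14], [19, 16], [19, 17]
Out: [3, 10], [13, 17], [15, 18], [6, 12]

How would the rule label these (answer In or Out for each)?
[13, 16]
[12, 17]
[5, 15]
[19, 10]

Out, Out, Out, In

Rule: first > second. This holds for each 'In' example and fails for each 'Out' one.
[13, 16]: 13 < 16 — fails the rule, so Out.
[12, 17]: 12 < 17 — fails the rule, so Out.
[5, 15]: 5 < 15 — fails the rule, so Out.
[19, 10]: 19 > 10 — satisfies this, so In.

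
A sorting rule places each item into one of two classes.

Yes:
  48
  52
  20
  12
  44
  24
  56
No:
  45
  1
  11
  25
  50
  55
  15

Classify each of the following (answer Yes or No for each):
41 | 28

No, Yes

One predicate separates the groups cleanly: multiple of 4.
41: 41 = 4·10 + 1 — fails this test, so No.
28: 28 = 4·7 — matches, so Yes.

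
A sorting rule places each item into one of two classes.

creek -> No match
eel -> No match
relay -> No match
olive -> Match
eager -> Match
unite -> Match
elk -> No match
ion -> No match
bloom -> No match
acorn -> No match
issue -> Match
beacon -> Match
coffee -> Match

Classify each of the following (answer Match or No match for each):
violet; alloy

The simplest hypothesis consistent with all the labels is: has ≥ 3 vowels.
violet: 3 vowels, checks out → Match. alloy: 2 vowels, does not satisfy this → No match.

Match, No match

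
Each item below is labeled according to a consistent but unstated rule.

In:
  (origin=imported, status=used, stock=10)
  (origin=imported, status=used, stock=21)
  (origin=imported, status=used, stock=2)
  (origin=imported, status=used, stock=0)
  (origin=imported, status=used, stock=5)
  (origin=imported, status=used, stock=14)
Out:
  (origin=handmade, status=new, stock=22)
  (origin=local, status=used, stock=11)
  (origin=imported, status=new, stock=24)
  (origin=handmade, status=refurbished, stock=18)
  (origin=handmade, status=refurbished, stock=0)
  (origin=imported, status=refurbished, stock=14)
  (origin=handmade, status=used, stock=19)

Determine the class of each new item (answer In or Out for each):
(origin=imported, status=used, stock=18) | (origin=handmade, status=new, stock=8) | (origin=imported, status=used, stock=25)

In, Out, In

A rule that fits every label: status is used AND origin is imported — true of each 'In' example, false of each 'Out' one.
(origin=imported, status=used, stock=18): status is used, origin is imported, checks out → In. (origin=handmade, status=new, stock=8): status is new, origin is handmade, fails this test → Out. (origin=imported, status=used, stock=25): status is used, origin is imported, checks out → In.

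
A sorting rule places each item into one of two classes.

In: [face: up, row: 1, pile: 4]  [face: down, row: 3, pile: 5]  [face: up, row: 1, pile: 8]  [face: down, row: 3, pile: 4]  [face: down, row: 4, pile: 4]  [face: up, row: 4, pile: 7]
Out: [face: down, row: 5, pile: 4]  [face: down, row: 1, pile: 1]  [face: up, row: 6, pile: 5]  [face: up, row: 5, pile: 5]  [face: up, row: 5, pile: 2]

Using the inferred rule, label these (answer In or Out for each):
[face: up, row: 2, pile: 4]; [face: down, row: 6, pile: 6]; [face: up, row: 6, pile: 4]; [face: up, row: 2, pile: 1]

Rule: row ≤ 4 AND pile ≥ 2. This holds for each 'In' example and fails for each 'Out' one.
[face: up, row: 2, pile: 4] → row = 2, pile = 4 → In. [face: down, row: 6, pile: 6] → row = 6, pile = 6 → Out. [face: up, row: 6, pile: 4] → row = 6, pile = 4 → Out. [face: up, row: 2, pile: 1] → row = 2, pile = 1 → Out.

In, Out, Out, Out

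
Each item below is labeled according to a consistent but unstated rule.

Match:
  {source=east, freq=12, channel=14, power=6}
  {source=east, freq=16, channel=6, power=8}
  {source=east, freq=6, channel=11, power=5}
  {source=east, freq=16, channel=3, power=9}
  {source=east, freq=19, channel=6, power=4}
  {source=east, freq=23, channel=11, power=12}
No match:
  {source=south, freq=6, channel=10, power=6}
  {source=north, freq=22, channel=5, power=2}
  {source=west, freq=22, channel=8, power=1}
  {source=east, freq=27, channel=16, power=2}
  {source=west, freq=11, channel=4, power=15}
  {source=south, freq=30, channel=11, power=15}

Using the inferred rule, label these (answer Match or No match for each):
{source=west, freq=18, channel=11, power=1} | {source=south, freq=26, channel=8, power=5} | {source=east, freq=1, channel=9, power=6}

The common property of the 'Match' items is: source is east AND freq ≤ 23. No 'No match' item has it.
{source=west, freq=18, channel=11, power=1} → source is west, freq = 18 → No match.
{source=south, freq=26, channel=8, power=5} → source is south, freq = 26 → No match.
{source=east, freq=1, channel=9, power=6} → source is east, freq = 1 → Match.

No match, No match, Match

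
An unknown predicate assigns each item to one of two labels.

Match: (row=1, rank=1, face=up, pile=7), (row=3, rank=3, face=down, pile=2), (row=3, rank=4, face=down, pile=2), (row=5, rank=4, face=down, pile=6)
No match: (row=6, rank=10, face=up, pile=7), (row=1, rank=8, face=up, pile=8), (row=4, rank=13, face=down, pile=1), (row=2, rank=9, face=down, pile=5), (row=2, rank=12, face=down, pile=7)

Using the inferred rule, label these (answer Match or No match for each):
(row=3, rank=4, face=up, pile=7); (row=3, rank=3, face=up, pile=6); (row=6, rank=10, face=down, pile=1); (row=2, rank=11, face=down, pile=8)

Match, Match, No match, No match

The rule appears to be: rank ≤ 4.
(row=3, rank=4, face=up, pile=7): rank = 4 — checks out, so Match.
(row=3, rank=3, face=up, pile=6): rank = 3 — checks out, so Match.
(row=6, rank=10, face=down, pile=1): rank = 10 — does not fit, so No match.
(row=2, rank=11, face=down, pile=8): rank = 11 — does not fit, so No match.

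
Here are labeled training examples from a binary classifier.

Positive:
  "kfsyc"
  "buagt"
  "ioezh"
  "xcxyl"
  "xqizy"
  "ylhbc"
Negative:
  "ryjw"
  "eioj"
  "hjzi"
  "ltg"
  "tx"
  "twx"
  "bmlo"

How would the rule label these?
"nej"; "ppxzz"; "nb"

Negative, Positive, Negative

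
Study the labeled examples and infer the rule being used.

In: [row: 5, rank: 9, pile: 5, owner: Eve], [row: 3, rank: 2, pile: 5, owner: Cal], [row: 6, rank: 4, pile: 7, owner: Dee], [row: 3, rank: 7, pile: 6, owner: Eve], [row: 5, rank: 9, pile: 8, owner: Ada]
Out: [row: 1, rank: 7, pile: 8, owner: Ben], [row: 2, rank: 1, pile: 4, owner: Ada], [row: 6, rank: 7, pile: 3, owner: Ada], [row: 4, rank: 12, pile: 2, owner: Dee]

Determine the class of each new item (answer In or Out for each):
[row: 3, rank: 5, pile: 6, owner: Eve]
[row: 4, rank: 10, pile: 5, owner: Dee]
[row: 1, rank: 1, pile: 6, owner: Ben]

One predicate separates the groups cleanly: pile ≥ 4 AND row ≥ 3.

In, In, Out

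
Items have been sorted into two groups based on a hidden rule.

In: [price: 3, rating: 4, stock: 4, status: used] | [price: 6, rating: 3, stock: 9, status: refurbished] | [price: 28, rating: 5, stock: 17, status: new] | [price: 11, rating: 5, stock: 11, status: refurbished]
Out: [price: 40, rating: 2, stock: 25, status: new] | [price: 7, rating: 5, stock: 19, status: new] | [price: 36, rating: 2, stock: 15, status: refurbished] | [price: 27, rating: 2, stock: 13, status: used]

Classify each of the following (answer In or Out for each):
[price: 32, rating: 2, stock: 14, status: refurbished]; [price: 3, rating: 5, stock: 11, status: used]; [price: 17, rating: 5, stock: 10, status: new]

Out, In, In

The rule appears to be: rating ≥ 3 AND stock ≤ 17.
[price: 32, rating: 2, stock: 14, status: refurbished]: rating = 2, stock = 14, doesn't match → Out.
[price: 3, rating: 5, stock: 11, status: used]: rating = 5, stock = 11, qualifies → In.
[price: 17, rating: 5, stock: 10, status: new]: rating = 5, stock = 10, qualifies → In.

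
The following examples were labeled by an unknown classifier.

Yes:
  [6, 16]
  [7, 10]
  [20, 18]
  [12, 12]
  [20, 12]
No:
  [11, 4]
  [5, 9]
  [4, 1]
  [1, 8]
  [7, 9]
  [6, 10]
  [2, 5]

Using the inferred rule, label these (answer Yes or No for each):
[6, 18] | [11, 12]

A rule that fits every label: sum ≥ 17 — true of each 'Yes' example, false of each 'No' one.

Yes, Yes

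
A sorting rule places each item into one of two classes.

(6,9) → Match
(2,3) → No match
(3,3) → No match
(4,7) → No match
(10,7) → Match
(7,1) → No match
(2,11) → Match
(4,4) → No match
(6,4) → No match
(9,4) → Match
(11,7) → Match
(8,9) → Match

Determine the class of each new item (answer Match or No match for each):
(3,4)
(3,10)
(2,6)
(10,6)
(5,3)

No match, Match, No match, Match, No match

One predicate separates the groups cleanly: sum ≥ 13.
(3,4): 3+4 = 7 — lacks this property, so No match.
(3,10): 3+10 = 13 — meets the rule, so Match.
(2,6): 2+6 = 8 — lacks this property, so No match.
(10,6): 10+6 = 16 — meets the rule, so Match.
(5,3): 5+3 = 8 — lacks this property, so No match.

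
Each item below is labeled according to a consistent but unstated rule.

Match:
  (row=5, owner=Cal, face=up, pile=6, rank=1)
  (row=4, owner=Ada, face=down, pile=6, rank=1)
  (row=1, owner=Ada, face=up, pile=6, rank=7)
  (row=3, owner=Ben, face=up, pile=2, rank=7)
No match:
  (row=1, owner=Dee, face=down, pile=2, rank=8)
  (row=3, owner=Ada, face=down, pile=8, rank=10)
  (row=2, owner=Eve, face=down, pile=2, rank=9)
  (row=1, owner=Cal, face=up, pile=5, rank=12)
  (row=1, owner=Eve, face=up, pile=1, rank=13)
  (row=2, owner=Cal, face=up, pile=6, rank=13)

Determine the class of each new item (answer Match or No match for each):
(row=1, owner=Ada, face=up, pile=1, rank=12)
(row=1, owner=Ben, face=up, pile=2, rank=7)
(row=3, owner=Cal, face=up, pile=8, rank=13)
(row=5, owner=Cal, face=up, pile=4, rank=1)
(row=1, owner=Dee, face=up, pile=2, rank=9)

No match, Match, No match, Match, No match

Rule: rank ≤ 7. This holds for each 'Match' example and fails for each 'No match' one.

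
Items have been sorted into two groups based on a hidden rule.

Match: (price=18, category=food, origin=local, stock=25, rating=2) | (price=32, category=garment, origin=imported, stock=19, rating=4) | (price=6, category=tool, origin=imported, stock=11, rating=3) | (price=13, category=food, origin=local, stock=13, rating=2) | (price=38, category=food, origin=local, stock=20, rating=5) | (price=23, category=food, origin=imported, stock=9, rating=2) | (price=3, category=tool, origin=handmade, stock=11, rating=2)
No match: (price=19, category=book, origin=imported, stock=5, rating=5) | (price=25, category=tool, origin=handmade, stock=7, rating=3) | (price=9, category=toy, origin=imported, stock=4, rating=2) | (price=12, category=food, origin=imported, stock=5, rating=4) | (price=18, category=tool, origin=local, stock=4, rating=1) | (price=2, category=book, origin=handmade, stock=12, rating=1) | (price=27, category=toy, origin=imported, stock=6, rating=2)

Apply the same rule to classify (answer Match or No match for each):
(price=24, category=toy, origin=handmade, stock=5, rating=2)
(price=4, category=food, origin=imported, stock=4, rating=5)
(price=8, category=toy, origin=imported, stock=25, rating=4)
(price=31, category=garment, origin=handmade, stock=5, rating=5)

No match, No match, Match, No match

A rule that fits every label: stock ≥ 9 AND price ≥ 3 — true of each 'Match' example, false of each 'No match' one.
(price=24, category=toy, origin=handmade, stock=5, rating=2): stock = 5, price = 24 — lacks this property, so No match.
(price=4, category=food, origin=imported, stock=4, rating=5): stock = 4, price = 4 — lacks this property, so No match.
(price=8, category=toy, origin=imported, stock=25, rating=4): stock = 25, price = 8 — matches, so Match.
(price=31, category=garment, origin=handmade, stock=5, rating=5): stock = 5, price = 31 — lacks this property, so No match.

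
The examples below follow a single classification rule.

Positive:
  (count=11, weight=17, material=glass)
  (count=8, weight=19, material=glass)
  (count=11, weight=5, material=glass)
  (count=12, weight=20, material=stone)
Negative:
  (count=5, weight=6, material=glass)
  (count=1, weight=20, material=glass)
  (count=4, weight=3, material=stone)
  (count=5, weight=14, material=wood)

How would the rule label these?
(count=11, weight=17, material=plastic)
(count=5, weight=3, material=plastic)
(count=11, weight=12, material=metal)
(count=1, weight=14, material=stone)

The pattern is that an item is 'Positive' exactly when: count ≥ 8.

Positive, Negative, Positive, Negative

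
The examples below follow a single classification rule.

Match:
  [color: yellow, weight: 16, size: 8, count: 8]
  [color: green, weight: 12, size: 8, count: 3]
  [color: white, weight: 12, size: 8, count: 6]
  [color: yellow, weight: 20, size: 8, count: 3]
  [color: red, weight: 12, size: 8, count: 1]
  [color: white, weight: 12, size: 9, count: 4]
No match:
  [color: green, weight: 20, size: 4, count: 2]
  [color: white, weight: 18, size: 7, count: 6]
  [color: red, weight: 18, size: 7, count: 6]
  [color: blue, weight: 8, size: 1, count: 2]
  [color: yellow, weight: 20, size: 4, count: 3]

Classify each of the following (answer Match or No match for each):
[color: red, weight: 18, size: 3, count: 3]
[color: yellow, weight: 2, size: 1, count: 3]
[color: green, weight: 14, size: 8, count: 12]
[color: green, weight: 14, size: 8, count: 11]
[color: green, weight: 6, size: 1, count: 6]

The pattern is that an item is 'Match' exactly when: size ≥ 8.

No match, No match, Match, Match, No match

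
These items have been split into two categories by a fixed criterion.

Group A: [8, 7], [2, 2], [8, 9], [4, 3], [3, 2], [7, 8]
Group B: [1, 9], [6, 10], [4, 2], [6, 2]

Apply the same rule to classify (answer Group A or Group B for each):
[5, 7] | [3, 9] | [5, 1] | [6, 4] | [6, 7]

One predicate separates the groups cleanly: |first − second| ≤ 1.
[5, 7]: |5−7| = 2, does not pass → Group B. [3, 9]: |3−9| = 6, does not pass → Group B. [5, 1]: |5−1| = 4, does not pass → Group B. [6, 4]: |6−4| = 2, does not pass → Group B. [6, 7]: |6−7| = 1, has this property → Group A.

Group B, Group B, Group B, Group B, Group A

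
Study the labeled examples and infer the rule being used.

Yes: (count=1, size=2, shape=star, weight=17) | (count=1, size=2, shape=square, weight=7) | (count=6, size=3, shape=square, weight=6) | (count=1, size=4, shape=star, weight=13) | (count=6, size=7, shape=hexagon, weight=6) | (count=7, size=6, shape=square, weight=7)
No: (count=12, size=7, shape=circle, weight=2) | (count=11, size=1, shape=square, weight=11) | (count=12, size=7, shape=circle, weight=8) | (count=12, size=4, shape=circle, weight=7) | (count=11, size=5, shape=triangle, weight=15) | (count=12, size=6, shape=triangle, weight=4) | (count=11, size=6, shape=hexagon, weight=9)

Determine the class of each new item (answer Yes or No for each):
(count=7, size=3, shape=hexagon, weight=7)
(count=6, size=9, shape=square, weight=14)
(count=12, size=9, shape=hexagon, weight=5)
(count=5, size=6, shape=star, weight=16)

Yes, Yes, No, Yes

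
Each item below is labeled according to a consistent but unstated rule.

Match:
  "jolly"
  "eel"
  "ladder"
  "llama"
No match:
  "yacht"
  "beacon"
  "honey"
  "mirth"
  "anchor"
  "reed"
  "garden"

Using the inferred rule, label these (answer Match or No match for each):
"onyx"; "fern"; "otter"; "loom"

Every 'Match' example satisfies: contains 'l'. None of the 'No match' examples do.
"onyx" — no 'l', hence No match.
"fern" — no 'l', hence No match.
"otter" — no 'l', hence No match.
"loom" — has 'l', hence Match.

No match, No match, No match, Match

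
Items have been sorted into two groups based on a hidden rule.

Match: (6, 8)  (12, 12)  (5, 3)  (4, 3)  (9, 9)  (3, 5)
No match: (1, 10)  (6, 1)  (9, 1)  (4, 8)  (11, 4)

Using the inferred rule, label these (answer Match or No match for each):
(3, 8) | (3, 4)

No match, Match

One predicate separates the groups cleanly: |first − second| ≤ 2.
(3, 8): |3−8| = 5 — doesn't qualify, so No match. (3, 4): |3−4| = 1 — passes, so Match.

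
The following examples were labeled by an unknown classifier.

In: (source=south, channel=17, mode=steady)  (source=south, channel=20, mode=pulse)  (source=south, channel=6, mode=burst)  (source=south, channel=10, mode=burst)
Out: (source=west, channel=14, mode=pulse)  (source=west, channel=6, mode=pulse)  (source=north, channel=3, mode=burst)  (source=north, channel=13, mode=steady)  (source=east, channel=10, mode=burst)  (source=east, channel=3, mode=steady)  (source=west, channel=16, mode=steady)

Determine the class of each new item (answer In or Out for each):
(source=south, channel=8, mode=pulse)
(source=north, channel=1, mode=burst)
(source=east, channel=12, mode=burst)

'In' ⟺ source is south.
(source=south, channel=8, mode=pulse): source is south, has this property → In. (source=north, channel=1, mode=burst): source is north, does not pass → Out. (source=east, channel=12, mode=burst): source is east, does not pass → Out.

In, Out, Out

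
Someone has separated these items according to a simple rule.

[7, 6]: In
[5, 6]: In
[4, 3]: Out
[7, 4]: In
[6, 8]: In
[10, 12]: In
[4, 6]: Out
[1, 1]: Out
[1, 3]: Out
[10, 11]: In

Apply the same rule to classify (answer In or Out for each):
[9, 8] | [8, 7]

The classifier is using: sum ≥ 11.
In: [9, 8], since 9+8 = 17.
In: [8, 7], since 8+7 = 15.

In, In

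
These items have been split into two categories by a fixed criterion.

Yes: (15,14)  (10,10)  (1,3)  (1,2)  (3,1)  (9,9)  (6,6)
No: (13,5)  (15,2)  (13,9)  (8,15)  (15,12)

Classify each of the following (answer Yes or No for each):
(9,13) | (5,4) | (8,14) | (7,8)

The pattern is that an item is 'Yes' exactly when: |first − second| ≤ 2.

No, Yes, No, Yes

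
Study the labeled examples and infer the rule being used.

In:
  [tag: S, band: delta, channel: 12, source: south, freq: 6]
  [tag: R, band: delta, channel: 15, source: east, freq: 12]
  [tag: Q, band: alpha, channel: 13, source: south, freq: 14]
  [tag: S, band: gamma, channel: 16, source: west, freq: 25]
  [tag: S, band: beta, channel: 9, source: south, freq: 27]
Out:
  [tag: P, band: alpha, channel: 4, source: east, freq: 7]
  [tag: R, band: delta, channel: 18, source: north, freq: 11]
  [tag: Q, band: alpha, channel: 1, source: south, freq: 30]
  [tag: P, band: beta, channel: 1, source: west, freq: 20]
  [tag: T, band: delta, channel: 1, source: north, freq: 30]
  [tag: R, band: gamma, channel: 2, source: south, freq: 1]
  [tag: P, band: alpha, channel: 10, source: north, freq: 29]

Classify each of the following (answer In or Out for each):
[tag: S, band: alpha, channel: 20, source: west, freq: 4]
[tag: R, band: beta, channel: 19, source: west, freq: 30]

In, In

All 'In' examples share one property — source is not north AND channel ≥ 9 — and every 'Out' example lacks it.
[tag: S, band: alpha, channel: 20, source: west, freq: 4]: In (source is west, channel = 20).
[tag: R, band: beta, channel: 19, source: west, freq: 30]: In (source is west, channel = 19).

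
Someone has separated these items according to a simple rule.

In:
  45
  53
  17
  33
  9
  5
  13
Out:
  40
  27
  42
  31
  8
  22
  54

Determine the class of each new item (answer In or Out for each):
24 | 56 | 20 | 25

The rule appears to be: ≡ 1 (mod 4).
24 → 24 mod 4 = 0 → Out.
56 → 56 mod 4 = 0 → Out.
20 → 20 mod 4 = 0 → Out.
25 → 25 mod 4 = 1 → In.

Out, Out, Out, In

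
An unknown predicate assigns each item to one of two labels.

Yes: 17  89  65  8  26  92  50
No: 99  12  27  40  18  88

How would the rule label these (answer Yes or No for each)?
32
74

Yes, Yes

The rule appears to be: ≡ 2 (mod 3).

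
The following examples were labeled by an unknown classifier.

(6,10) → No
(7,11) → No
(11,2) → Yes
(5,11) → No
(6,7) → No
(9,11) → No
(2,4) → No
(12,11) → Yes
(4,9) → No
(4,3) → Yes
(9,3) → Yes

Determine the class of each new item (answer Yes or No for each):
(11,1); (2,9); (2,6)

Yes, No, No

Every 'Yes' example satisfies: first > second. None of the 'No' examples do.
(11,1): Yes (11 > 1).
(2,9): No (2 < 9).
(2,6): No (2 < 6).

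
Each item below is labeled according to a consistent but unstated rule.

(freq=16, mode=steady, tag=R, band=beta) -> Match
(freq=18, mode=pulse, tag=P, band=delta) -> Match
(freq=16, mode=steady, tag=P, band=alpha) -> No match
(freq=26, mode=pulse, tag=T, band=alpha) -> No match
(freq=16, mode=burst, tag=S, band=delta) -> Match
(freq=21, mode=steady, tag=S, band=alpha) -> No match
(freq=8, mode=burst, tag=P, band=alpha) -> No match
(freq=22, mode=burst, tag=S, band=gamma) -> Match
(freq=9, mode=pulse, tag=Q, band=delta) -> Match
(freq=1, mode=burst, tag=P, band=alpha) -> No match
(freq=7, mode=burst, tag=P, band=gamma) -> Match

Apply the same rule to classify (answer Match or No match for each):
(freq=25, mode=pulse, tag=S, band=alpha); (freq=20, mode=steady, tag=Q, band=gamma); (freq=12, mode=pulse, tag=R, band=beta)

No match, Match, Match

A rule that fits every label: band is not alpha — true of each 'Match' example, false of each 'No match' one.
(freq=25, mode=pulse, tag=S, band=alpha): band is alpha — doesn't match, so No match. (freq=20, mode=steady, tag=Q, band=gamma): band is gamma — satisfies this, so Match. (freq=12, mode=pulse, tag=R, band=beta): band is beta — satisfies this, so Match.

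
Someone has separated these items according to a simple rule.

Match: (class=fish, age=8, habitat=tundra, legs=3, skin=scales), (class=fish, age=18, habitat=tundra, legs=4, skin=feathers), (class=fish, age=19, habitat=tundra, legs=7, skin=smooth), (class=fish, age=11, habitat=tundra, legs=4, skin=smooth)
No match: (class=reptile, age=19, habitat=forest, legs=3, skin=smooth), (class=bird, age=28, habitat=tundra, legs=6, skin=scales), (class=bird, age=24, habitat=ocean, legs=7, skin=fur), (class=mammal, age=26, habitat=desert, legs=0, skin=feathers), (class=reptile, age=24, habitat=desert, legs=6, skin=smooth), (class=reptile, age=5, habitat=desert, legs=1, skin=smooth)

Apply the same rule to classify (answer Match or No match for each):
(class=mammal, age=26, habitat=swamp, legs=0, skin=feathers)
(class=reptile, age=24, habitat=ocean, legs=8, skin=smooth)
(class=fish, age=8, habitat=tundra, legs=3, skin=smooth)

All 'Match' examples share one property — class is fish — and every 'No match' example lacks it.
(class=mammal, age=26, habitat=swamp, legs=0, skin=feathers): No match (class is mammal).
(class=reptile, age=24, habitat=ocean, legs=8, skin=smooth): No match (class is reptile).
(class=fish, age=8, habitat=tundra, legs=3, skin=smooth): Match (class is fish).

No match, No match, Match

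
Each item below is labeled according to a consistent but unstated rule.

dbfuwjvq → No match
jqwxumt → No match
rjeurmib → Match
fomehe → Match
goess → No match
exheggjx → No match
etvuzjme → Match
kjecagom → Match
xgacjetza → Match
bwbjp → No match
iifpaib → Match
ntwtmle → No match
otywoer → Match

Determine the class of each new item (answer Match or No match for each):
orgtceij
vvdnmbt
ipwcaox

The distinguishing property — has ≥ 3 vowels — holds for all the 'Match' cases and none of the 'No match' cases.
orgtceij: 3 vowels — has this property, so Match. vvdnmbt: 0 vowels — doesn't match, so No match. ipwcaox: 3 vowels — has this property, so Match.

Match, No match, Match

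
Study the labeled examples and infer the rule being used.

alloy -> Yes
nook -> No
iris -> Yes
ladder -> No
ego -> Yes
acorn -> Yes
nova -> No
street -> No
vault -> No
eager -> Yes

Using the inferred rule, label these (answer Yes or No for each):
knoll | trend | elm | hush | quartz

The common property of the 'Yes' items is: starts with a vowel. No 'No' item has it.
knoll: starts with 'k' — doesn't qualify, so No.
trend: starts with 't' — doesn't qualify, so No.
elm: starts with 'e' — passes, so Yes.
hush: starts with 'h' — doesn't qualify, so No.
quartz: starts with 'q' — doesn't qualify, so No.

No, No, Yes, No, No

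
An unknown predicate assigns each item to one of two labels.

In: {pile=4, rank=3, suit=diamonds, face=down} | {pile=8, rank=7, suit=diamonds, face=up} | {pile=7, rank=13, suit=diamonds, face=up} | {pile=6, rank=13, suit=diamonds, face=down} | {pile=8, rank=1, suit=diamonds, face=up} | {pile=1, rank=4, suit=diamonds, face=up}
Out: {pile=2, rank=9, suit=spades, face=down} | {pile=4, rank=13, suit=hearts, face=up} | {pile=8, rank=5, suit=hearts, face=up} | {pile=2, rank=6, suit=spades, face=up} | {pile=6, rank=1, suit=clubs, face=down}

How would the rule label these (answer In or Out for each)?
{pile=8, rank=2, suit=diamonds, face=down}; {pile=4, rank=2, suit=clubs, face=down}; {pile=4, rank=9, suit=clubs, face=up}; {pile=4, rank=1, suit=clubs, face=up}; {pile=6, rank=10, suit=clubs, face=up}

The common property of the 'In' items is: suit is diamonds. No 'Out' item has it.
{pile=8, rank=2, suit=diamonds, face=down} — suit is diamonds, hence In.
{pile=4, rank=2, suit=clubs, face=down} — suit is clubs, hence Out.
{pile=4, rank=9, suit=clubs, face=up} — suit is clubs, hence Out.
{pile=4, rank=1, suit=clubs, face=up} — suit is clubs, hence Out.
{pile=6, rank=10, suit=clubs, face=up} — suit is clubs, hence Out.

In, Out, Out, Out, Out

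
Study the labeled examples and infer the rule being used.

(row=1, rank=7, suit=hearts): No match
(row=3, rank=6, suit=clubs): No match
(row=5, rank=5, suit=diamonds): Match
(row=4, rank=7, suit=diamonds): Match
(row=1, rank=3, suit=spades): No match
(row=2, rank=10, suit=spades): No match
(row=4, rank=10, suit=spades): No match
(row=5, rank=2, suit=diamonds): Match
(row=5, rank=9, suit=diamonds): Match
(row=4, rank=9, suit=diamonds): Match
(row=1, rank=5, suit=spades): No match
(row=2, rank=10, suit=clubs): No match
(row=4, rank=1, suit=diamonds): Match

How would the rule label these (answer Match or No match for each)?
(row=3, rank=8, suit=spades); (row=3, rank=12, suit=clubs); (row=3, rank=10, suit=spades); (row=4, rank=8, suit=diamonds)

The rule appears to be: suit is diamonds.
(row=3, rank=8, suit=spades): suit is spades, does not fit → No match. (row=3, rank=12, suit=clubs): suit is clubs, does not fit → No match. (row=3, rank=10, suit=spades): suit is spades, does not fit → No match. (row=4, rank=8, suit=diamonds): suit is diamonds, meets the rule → Match.

No match, No match, No match, Match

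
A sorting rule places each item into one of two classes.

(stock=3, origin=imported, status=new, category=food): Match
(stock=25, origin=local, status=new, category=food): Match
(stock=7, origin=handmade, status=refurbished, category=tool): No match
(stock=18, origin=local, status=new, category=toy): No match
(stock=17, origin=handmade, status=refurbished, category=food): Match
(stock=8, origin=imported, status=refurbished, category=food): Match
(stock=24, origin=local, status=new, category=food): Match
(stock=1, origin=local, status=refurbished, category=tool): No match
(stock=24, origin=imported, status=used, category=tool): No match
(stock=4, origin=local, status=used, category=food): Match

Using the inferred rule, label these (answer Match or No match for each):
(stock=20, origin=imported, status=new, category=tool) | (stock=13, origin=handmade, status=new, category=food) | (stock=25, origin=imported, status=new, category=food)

No match, Match, Match

Comparing the two groups points to one rule — category is food.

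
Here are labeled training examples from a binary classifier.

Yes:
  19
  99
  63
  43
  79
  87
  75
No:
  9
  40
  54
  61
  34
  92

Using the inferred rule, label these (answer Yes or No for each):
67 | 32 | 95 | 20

Yes, No, Yes, No

Looking at the examples, the only property every 'Yes' case has and every 'No' case lacks is: ≡ 3 (mod 4).
67 — 67 mod 4 = 3, hence Yes.
32 — 32 mod 4 = 0, hence No.
95 — 95 mod 4 = 3, hence Yes.
20 — 20 mod 4 = 0, hence No.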